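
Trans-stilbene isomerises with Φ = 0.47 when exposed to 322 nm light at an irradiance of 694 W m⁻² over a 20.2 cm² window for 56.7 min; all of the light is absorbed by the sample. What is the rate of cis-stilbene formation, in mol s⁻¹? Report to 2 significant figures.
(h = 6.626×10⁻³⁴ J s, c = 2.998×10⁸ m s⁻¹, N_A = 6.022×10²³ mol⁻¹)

Photon energy at 322 nm: hc/λ = (6.626×10⁻³⁴)(2.998×10⁸)/(322×10⁻⁹) = 6.169×10⁻¹⁹ J.
Energy delivered: (694 W m⁻²)(20.2×10⁻⁴ m²)(3402 s) = 4769 J.
Photons incident: 4769 / 6.169×10⁻¹⁹ = 7.731×10²¹, i.e. 7.731×10²¹/6.022×10²³ = 0.01284 mol.
Product formed: 0.47 × 0.01284 = 0.006035 mol.
Rate: 0.006035 / 3402 s = 1.8×10⁻⁶ mol s⁻¹.

1.8×10⁻⁶ mol s⁻¹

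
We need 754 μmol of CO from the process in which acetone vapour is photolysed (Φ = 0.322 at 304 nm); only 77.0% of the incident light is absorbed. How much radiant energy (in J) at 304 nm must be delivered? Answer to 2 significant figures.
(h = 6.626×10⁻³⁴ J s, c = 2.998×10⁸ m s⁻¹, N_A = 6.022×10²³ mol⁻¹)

Product: 754 μmol = 7.54×10⁻⁴ mol.
Photons that must be absorbed: 7.54×10⁻⁴ / 0.322 = 0.002342 mol.
Incident photons needed: 0.002342 / 0.770 = 0.003042 mol.
Photon energy: hc/λ = 6.534×10⁻¹⁹ J; per mole, 3.935×10⁵ J mol⁻¹.
Energy required: 0.003042 × 3.935×10⁵ = 1200 J.

1200 J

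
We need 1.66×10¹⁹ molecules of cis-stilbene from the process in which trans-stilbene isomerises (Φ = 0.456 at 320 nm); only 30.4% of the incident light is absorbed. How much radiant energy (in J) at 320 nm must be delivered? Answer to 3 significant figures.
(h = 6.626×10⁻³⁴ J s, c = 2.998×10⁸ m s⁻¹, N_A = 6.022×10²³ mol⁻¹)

74.3 J

Product: 1.66×10¹⁹ / 6.022×10²³ = 2.757×10⁻⁵ mol.
Photons that must be absorbed: 2.757×10⁻⁵ / 0.456 = 6.046×10⁻⁵ mol.
Incident photons needed: 6.046×10⁻⁵ / 0.304 = 1.989×10⁻⁴ mol.
Photon energy: hc/λ = 6.208×10⁻¹⁹ J; per mole, 3.738×10⁵ J mol⁻¹.
Energy required: 1.989×10⁻⁴ × 3.738×10⁵ = 74.3 J.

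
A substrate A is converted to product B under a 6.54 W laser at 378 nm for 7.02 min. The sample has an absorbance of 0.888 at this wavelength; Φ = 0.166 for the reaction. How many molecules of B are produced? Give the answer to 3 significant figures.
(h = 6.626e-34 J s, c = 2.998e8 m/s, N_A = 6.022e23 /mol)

7.58e20 molecules

Photon energy at 378 nm: hc/λ = (6.626e-34)(2.998e8)/(378e-9) = 5.255e-19 J.
Energy delivered: (6.54 W)(421.2 s) = 2755 J.
Photons incident: 2755 / 5.255e-19 = 5.243e21, i.e. 5.243e21/6.022e23 = 0.008706 mol.
Fraction absorbed: 1 − 10^(−0.888) = 0.8706.
Photons absorbed: 0.8706 × 0.008706 = 0.007579 mol.
Product: Φ × n_abs = 0.166 × 0.007579 = 0.001258 mol.
As a count: 0.001258 × 6.022e23 = 7.58e20.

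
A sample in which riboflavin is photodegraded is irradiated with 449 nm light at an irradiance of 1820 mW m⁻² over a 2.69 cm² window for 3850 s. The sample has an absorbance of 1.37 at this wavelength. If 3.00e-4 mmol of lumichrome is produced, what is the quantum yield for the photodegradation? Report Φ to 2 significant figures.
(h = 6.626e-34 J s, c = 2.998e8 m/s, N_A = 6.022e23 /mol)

Φ = 0.044

Product: 3.00e-4 mmol = 3.00e-7 mol.
Photon energy at 449 nm: hc/λ = (6.626e-34)(2.998e8)/(449e-9) = 4.424e-19 J.
Energy delivered: (1820 mW m⁻²)(2.69e-4 m²)(3850 s) = 1.885 J.
Photons incident: 1.885 / 4.424e-19 = 4.261e18, i.e. 4.261e18/6.022e23 = 7.076e-6 mol.
Fraction absorbed: 1 − 10^(−1.37) = 0.9573.
Photons absorbed: 0.9573 × 7.076e-6 = 6.774e-6 mol.
Φ = 3.00e-7 mol / 6.774e-6 mol photons = 0.044.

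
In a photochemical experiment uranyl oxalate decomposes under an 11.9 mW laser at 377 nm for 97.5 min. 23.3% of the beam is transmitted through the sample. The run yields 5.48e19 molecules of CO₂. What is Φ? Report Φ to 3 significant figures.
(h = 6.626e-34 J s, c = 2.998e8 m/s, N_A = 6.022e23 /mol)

Φ = 0.541

Product: 5.48e19 / 6.022e23 = 9.100e-5 mol.
Photon energy at 377 nm: hc/λ = (6.626e-34)(2.998e8)/(377e-9) = 5.269e-19 J.
Energy delivered: (11.9 mW)(5850 s) = 69.62 J.
Photons incident: 69.62 / 5.269e-19 = 1.321e20, i.e. 1.321e20/6.022e23 = 2.194e-4 mol.
Fraction absorbed: 1 − 23.3/100 = 0.7670.
Photons absorbed: 0.7670 × 2.194e-4 = 1.683e-4 mol.
Φ = 9.100e-5 mol / 1.683e-4 mol photons = 0.541.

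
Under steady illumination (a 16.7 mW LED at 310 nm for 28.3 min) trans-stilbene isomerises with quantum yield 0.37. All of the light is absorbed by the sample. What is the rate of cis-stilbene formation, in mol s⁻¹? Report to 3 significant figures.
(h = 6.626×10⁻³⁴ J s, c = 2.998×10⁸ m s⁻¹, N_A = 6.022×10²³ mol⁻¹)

1.60×10⁻⁸ mol s⁻¹

Photon energy at 310 nm: hc/λ = (6.626×10⁻³⁴)(2.998×10⁸)/(310×10⁻⁹) = 6.408×10⁻¹⁹ J.
Energy delivered: (16.7 mW)(1698 s) = 28.36 J.
Photons incident: 28.36 / 6.408×10⁻¹⁹ = 4.426×10¹⁹, i.e. 4.426×10¹⁹/6.022×10²³ = 7.350×10⁻⁵ mol.
Product formed: 0.37 × 7.350×10⁻⁵ = 2.720×10⁻⁵ mol.
Rate: 2.720×10⁻⁵ / 1698 s = 1.60×10⁻⁸ mol s⁻¹.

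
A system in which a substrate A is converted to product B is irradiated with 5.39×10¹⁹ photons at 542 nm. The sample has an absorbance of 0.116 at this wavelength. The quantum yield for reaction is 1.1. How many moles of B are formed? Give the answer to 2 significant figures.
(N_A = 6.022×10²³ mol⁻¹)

2.3×10⁻⁵ mol

Moles of photons: 5.39×10¹⁹ / 6.022×10²³ = 8.951×10⁻⁵ mol.
Fraction absorbed: 1 − 10^(−0.116) = 0.2344.
Photons absorbed: 0.2344 × 8.951×10⁻⁵ = 2.098×10⁻⁵ mol.
Product: Φ × n_abs = 1.1 × 2.098×10⁻⁵ = 2.308×10⁻⁵ mol.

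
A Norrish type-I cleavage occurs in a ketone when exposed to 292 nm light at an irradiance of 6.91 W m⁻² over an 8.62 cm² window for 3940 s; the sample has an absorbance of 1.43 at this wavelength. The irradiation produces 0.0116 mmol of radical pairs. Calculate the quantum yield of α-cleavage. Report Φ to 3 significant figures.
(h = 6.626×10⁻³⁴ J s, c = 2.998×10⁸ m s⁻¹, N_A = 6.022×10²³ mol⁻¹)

Φ = 0.210

Product: 0.0116 mmol = 1.16×10⁻⁵ mol.
Photon energy at 292 nm: hc/λ = (6.626×10⁻³⁴)(2.998×10⁸)/(292×10⁻⁹) = 6.803×10⁻¹⁹ J.
Energy delivered: (6.91 W m⁻²)(8.62×10⁻⁴ m²)(3940 s) = 23.47 J.
Photons incident: 23.47 / 6.803×10⁻¹⁹ = 3.450×10¹⁹, i.e. 3.450×10¹⁹/6.022×10²³ = 5.729×10⁻⁵ mol.
Fraction absorbed: 1 − 10^(−1.43) = 0.9628.
Photons absorbed: 0.9628 × 5.729×10⁻⁵ = 5.516×10⁻⁵ mol.
Φ = 1.16×10⁻⁵ mol / 5.516×10⁻⁵ mol photons = 0.210.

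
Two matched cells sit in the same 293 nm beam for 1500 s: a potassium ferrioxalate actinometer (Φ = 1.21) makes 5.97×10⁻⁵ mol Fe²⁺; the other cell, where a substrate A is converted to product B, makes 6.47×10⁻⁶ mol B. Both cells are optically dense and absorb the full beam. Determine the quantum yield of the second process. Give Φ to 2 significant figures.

Photons absorbed by the actinometer: 5.97×10⁻⁵ / 1.21 = 4.934×10⁻⁵ mol.
Φ(unknown) = 6.47×10⁻⁶ / 4.934×10⁻⁵ = 0.13.

Φ = 0.13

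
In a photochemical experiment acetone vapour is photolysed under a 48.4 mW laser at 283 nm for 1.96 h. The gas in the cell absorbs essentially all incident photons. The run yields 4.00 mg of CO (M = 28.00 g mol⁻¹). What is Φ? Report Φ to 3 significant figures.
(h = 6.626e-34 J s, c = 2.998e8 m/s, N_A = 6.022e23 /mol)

Φ = 0.177

Product: 4.00 mg / 28.00 g mol⁻¹ = 1.429e-4 mol.
Photon energy at 283 nm: hc/λ = (6.626e-34)(2.998e8)/(283e-9) = 7.019e-19 J.
Energy delivered: (48.4 mW)(7056 s) = 341.5 J.
Photons incident: 341.5 / 7.019e-19 = 4.865e20, i.e. 4.865e20/6.022e23 = 8.079e-4 mol.
Φ = 1.429e-4 mol / 8.079e-4 mol photons = 0.177.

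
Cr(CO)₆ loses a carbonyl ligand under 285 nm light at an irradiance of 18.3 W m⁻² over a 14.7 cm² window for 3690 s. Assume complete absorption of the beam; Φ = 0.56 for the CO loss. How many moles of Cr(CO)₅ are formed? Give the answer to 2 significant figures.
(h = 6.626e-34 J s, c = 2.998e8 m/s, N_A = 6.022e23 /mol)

Photon energy at 285 nm: hc/λ = (6.626e-34)(2.998e8)/(285e-9) = 6.970e-19 J.
Energy delivered: (18.3 W m⁻²)(14.7e-4 m²)(3690 s) = 99.26 J.
Photons incident: 99.26 / 6.970e-19 = 1.424e20, i.e. 1.424e20/6.022e23 = 2.365e-4 mol.
Product: Φ × n_abs = 0.56 × 2.365e-4 = 1.324e-4 mol.

1.3e-4 mol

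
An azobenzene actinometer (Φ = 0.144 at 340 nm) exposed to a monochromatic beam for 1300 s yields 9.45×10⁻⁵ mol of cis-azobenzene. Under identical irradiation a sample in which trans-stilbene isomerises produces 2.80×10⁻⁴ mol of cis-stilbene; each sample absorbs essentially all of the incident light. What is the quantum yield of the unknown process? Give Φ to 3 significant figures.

Photons absorbed by the actinometer: 9.45×10⁻⁵ / 0.144 = 6.563×10⁻⁴ mol.
Φ(unknown) = 2.80×10⁻⁴ / 6.563×10⁻⁴ = 0.427.

Φ = 0.427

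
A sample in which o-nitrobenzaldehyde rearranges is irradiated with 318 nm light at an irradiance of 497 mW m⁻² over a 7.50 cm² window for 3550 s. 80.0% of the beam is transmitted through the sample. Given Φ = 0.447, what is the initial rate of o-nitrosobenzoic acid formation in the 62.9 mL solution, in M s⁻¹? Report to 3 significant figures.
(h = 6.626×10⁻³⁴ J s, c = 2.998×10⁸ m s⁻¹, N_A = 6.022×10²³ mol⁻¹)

Photon energy at 318 nm: hc/λ = (6.626×10⁻³⁴)(2.998×10⁸)/(318×10⁻⁹) = 6.247×10⁻¹⁹ J.
Energy delivered: (497 mW m⁻²)(7.50×10⁻⁴ m²)(3550 s) = 1.323 J.
Photons incident: 1.323 / 6.247×10⁻¹⁹ = 2.118×10¹⁸, i.e. 2.118×10¹⁸/6.022×10²³ = 3.517×10⁻⁶ mol.
Fraction absorbed: 1 − 80.0/100 = 0.2000.
Photons absorbed: 0.2000 × 3.517×10⁻⁶ = 7.034×10⁻⁷ mol.
Product formed: 0.447 × 7.034×10⁻⁷ = 3.144×10⁻⁷ mol.
Rate: 3.144×10⁻⁷ mol / (3550 s × 0.0629 L) = 1.41×10⁻⁹ M s⁻¹.

1.41×10⁻⁹ M s⁻¹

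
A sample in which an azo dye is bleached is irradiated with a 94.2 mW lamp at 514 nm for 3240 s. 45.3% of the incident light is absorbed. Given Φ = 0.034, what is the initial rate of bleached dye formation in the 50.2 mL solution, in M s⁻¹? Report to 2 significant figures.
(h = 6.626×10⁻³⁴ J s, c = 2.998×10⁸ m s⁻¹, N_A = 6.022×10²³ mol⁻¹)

1.2×10⁻⁷ M s⁻¹

Photon energy at 514 nm: hc/λ = (6.626×10⁻³⁴)(2.998×10⁸)/(514×10⁻⁹) = 3.865×10⁻¹⁹ J.
Energy delivered: (94.2 mW)(3240 s) = 305.2 J.
Photons incident: 305.2 / 3.865×10⁻¹⁹ = 7.897×10²⁰, i.e. 7.897×10²⁰/6.022×10²³ = 0.001311 mol.
Photons absorbed: 0.453 × 0.001311 = 5.939×10⁻⁴ mol.
Product formed: 0.034 × 5.939×10⁻⁴ = 2.019×10⁻⁵ mol.
Rate: 2.019×10⁻⁵ mol / (3240 s × 0.0502 L) = 1.2×10⁻⁷ M s⁻¹.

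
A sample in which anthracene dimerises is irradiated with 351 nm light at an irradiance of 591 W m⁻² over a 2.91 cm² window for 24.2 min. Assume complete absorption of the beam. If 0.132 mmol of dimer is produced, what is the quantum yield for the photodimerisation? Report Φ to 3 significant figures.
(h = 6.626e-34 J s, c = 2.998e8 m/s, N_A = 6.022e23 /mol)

Φ = 0.180

Product: 0.132 mmol = 1.32e-4 mol.
Photon energy at 351 nm: hc/λ = (6.626e-34)(2.998e8)/(351e-9) = 5.659e-19 J.
Energy delivered: (591 W m⁻²)(2.91e-4 m²)(1452 s) = 249.7 J.
Photons incident: 249.7 / 5.659e-19 = 4.412e20, i.e. 4.412e20/6.022e23 = 7.326e-4 mol.
Φ = 1.32e-4 mol / 7.326e-4 mol photons = 0.180.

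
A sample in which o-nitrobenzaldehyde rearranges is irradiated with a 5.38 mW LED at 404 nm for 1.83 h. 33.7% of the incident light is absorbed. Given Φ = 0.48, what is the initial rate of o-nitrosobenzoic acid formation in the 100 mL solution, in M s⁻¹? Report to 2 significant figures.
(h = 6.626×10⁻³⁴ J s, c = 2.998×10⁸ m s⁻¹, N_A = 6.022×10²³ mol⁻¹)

Photon energy at 404 nm: hc/λ = (6.626×10⁻³⁴)(2.998×10⁸)/(404×10⁻⁹) = 4.917×10⁻¹⁹ J.
Energy delivered: (5.38 mW)(6588 s) = 35.44 J.
Photons incident: 35.44 / 4.917×10⁻¹⁹ = 7.208×10¹⁹, i.e. 7.208×10¹⁹/6.022×10²³ = 1.197×10⁻⁴ mol.
Photons absorbed: 0.337 × 1.197×10⁻⁴ = 4.034×10⁻⁵ mol.
Product formed: 0.48 × 4.034×10⁻⁵ = 1.936×10⁻⁵ mol.
Rate: 1.936×10⁻⁵ mol / (6588 s × 0.1 L) = 2.9×10⁻⁸ M s⁻¹.

2.9×10⁻⁸ M s⁻¹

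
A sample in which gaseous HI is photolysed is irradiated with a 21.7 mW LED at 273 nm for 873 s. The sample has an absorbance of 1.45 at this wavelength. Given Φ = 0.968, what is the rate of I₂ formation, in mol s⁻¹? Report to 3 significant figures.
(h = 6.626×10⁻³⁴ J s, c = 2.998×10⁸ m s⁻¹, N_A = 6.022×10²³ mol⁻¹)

Photon energy at 273 nm: hc/λ = (6.626×10⁻³⁴)(2.998×10⁸)/(273×10⁻⁹) = 7.276×10⁻¹⁹ J.
Energy delivered: (21.7 mW)(873 s) = 18.94 J.
Photons incident: 18.94 / 7.276×10⁻¹⁹ = 2.603×10¹⁹, i.e. 2.603×10¹⁹/6.022×10²³ = 4.322×10⁻⁵ mol.
Fraction absorbed: 1 − 10^(−1.45) = 0.9645.
Photons absorbed: 0.9645 × 4.322×10⁻⁵ = 4.169×10⁻⁵ mol.
Product formed: 0.968 × 4.169×10⁻⁵ = 4.036×10⁻⁵ mol.
Rate: 4.036×10⁻⁵ / 873 s = 4.62×10⁻⁸ mol s⁻¹.

4.62×10⁻⁸ mol s⁻¹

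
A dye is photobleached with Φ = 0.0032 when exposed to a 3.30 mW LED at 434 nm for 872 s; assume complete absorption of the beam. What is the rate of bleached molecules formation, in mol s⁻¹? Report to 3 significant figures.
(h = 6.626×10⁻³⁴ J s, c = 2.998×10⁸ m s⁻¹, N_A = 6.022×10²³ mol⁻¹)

3.83×10⁻¹¹ mol s⁻¹

Photon energy at 434 nm: hc/λ = (6.626×10⁻³⁴)(2.998×10⁸)/(434×10⁻⁹) = 4.577×10⁻¹⁹ J.
Energy delivered: (3.30 mW)(872 s) = 2.878 J.
Photons incident: 2.878 / 4.577×10⁻¹⁹ = 6.288×10¹⁸, i.e. 6.288×10¹⁸/6.022×10²³ = 1.044×10⁻⁵ mol.
Product formed: 0.0032 × 1.044×10⁻⁵ = 3.341×10⁻⁸ mol.
Rate: 3.341×10⁻⁸ / 872 s = 3.83×10⁻¹¹ mol s⁻¹.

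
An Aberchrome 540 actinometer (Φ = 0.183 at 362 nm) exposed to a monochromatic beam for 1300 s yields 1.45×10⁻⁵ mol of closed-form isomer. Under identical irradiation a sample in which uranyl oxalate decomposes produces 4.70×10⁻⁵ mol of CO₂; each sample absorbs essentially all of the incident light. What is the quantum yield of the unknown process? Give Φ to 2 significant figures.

Photons absorbed by the actinometer: 1.45×10⁻⁵ / 0.183 = 7.923×10⁻⁵ mol.
Φ(unknown) = 4.70×10⁻⁵ / 7.923×10⁻⁵ = 0.59.

Φ = 0.59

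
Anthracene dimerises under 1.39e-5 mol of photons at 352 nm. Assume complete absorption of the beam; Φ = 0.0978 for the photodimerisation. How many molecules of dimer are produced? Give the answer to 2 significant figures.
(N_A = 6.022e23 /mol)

Product: Φ × n_abs = 0.0978 × 1.39e-5 = 1.359e-6 mol.
As a count: 1.359e-6 × 6.022e23 = 8.2e17.

8.2e17 molecules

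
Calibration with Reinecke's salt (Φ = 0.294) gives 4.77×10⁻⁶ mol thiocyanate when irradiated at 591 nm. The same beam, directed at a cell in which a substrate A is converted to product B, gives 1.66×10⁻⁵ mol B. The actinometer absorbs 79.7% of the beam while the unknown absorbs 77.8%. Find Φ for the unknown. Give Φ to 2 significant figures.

Photons absorbed by the actinometer: 4.77×10⁻⁶ / 0.294 = 1.622×10⁻⁵ mol.
Incident flux: 1.622×10⁻⁵ / 0.797 = 2.035×10⁻⁵ einstein.
Absorbed by unknown: 0.778 × 2.035×10⁻⁵ = 1.583×10⁻⁵ mol.
Φ(unknown) = 1.66×10⁻⁵ / 1.583×10⁻⁵ = 1.0.

Φ = 1.0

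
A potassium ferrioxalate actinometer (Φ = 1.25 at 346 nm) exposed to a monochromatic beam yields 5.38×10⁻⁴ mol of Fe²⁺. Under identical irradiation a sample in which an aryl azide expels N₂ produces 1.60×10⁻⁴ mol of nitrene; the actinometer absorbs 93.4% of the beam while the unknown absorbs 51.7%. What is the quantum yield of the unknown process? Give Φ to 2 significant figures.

Φ = 0.67

Photons absorbed by the actinometer: 5.38×10⁻⁴ / 1.25 = 4.304×10⁻⁴ mol.
Incident flux: 4.304×10⁻⁴ / 0.934 = 4.608×10⁻⁴ einstein.
Absorbed by unknown: 0.517 × 4.608×10⁻⁴ = 2.382×10⁻⁴ mol.
Φ(unknown) = 1.60×10⁻⁴ / 2.382×10⁻⁴ = 0.67.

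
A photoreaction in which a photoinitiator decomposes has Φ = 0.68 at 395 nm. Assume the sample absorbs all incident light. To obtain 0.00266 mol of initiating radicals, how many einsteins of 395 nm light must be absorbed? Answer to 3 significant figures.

0.00391 einstein

Photons that must be absorbed: 0.00266 / 0.68 = 0.003912 mol.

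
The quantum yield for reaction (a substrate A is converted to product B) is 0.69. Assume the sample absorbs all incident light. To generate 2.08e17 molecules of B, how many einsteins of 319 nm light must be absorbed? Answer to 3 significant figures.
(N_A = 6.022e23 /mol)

Product: 2.08e17 / 6.022e23 = 3.454e-7 mol.
Photons that must be absorbed: 3.454e-7 / 0.69 = 5.006e-7 mol.

5.01e-7 einstein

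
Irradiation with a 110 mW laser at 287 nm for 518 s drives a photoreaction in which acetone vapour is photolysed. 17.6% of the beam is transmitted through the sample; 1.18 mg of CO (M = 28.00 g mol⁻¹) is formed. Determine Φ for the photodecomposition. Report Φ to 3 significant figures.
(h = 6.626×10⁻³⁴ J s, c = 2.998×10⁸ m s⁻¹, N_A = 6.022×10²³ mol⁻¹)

Product: 1.18 mg / 28.00 g mol⁻¹ = 4.214×10⁻⁵ mol.
Photon energy at 287 nm: hc/λ = (6.626×10⁻³⁴)(2.998×10⁸)/(287×10⁻⁹) = 6.922×10⁻¹⁹ J.
Energy delivered: (110 mW)(518 s) = 56.98 J.
Photons incident: 56.98 / 6.922×10⁻¹⁹ = 8.232×10¹⁹, i.e. 8.232×10¹⁹/6.022×10²³ = 1.367×10⁻⁴ mol.
Fraction absorbed: 1 − 17.6/100 = 0.8240.
Photons absorbed: 0.8240 × 1.367×10⁻⁴ = 1.126×10⁻⁴ mol.
Φ = 4.214×10⁻⁵ mol / 1.126×10⁻⁴ mol photons = 0.374.

Φ = 0.374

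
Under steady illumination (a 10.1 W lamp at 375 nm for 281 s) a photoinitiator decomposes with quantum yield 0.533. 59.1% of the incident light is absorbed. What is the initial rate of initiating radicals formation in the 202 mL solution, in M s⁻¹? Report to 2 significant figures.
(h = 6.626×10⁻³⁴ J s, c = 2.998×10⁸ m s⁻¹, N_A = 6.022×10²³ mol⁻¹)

4.9×10⁻⁵ M s⁻¹

Photon energy at 375 nm: hc/λ = (6.626×10⁻³⁴)(2.998×10⁸)/(375×10⁻⁹) = 5.297×10⁻¹⁹ J.
Energy delivered: (10.1 W)(281 s) = 2838 J.
Photons incident: 2838 / 5.297×10⁻¹⁹ = 5.358×10²¹, i.e. 5.358×10²¹/6.022×10²³ = 0.008897 mol.
Photons absorbed: 0.591 × 0.008897 = 0.005258 mol.
Product formed: 0.533 × 0.005258 = 0.002803 mol.
Rate: 0.002803 mol / (281 s × 0.202 L) = 4.9×10⁻⁵ M s⁻¹.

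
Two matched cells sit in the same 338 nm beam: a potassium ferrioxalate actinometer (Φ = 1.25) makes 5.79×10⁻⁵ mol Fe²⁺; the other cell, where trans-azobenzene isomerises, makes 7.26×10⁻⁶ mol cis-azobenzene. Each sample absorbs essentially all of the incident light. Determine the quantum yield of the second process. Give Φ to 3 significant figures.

Photons absorbed by the actinometer: 5.79×10⁻⁵ / 1.25 = 4.632×10⁻⁵ mol.
Φ(unknown) = 7.26×10⁻⁶ / 4.632×10⁻⁵ = 0.157.

Φ = 0.157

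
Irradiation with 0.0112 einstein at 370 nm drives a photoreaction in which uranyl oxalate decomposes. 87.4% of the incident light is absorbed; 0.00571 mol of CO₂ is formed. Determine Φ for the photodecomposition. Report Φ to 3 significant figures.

Φ = 0.583

Photons absorbed: 0.874 × 0.0112 = 0.009789 mol.
Φ = 0.00571 mol / 0.009789 mol photons = 0.583.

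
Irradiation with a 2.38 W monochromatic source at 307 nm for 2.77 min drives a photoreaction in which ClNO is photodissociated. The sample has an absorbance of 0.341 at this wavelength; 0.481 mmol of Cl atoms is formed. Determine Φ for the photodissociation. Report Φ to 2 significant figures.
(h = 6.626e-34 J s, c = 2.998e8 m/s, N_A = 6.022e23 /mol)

Φ = 0.87

Product: 0.481 mmol = 4.81e-4 mol.
Photon energy at 307 nm: hc/λ = (6.626e-34)(2.998e8)/(307e-9) = 6.471e-19 J.
Energy delivered: (2.38 W)(166.2 s) = 395.6 J.
Photons incident: 395.6 / 6.471e-19 = 6.113e20, i.e. 6.113e20/6.022e23 = 0.001015 mol.
Fraction absorbed: 1 − 10^(−0.341) = 0.5440.
Photons absorbed: 0.5440 × 0.001015 = 5.522e-4 mol.
Φ = 4.81e-4 mol / 5.522e-4 mol photons = 0.87.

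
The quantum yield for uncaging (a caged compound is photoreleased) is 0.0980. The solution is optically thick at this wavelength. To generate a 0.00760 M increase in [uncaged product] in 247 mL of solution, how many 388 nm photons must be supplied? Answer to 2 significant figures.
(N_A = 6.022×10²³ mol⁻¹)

1.2×10²² photons

Product: (0.00760 M)(0.247 L) = 0.001877 mol.
Photons that must be absorbed: 0.001877 / 0.0980 = 0.01915 mol.
Photon count: 0.01915 × 6.022×10²³ = 1.2×10²².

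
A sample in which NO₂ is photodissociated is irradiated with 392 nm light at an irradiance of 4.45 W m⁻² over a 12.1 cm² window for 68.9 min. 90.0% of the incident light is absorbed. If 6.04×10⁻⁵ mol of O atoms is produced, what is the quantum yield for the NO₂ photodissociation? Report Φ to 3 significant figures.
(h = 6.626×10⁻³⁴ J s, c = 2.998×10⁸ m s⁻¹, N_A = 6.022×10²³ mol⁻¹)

Photon energy at 392 nm: hc/λ = (6.626×10⁻³⁴)(2.998×10⁸)/(392×10⁻⁹) = 5.068×10⁻¹⁹ J.
Energy delivered: (4.45 W m⁻²)(12.1×10⁻⁴ m²)(4134 s) = 22.26 J.
Photons incident: 22.26 / 5.068×10⁻¹⁹ = 4.392×10¹⁹, i.e. 4.392×10¹⁹/6.022×10²³ = 7.293×10⁻⁵ mol.
Photons absorbed: 0.900 × 7.293×10⁻⁵ = 6.564×10⁻⁵ mol.
Φ = 6.04×10⁻⁵ mol / 6.564×10⁻⁵ mol photons = 0.920.

Φ = 0.920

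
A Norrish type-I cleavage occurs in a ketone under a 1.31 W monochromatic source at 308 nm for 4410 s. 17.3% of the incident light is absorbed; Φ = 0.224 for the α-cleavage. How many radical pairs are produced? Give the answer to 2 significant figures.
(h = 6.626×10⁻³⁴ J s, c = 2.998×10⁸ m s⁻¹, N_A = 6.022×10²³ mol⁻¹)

3.5×10²⁰ radical pairs

Photon energy at 308 nm: hc/λ = (6.626×10⁻³⁴)(2.998×10⁸)/(308×10⁻⁹) = 6.450×10⁻¹⁹ J.
Energy delivered: (1.31 W)(4410 s) = 5777 J.
Photons incident: 5777 / 6.450×10⁻¹⁹ = 8.957×10²¹, i.e. 8.957×10²¹/6.022×10²³ = 0.01487 mol.
Photons absorbed: 0.173 × 0.01487 = 0.002573 mol.
Product: Φ × n_abs = 0.224 × 0.002573 = 5.764×10⁻⁴ mol.
As a count: 5.764×10⁻⁴ × 6.022×10²³ = 3.5×10²⁰.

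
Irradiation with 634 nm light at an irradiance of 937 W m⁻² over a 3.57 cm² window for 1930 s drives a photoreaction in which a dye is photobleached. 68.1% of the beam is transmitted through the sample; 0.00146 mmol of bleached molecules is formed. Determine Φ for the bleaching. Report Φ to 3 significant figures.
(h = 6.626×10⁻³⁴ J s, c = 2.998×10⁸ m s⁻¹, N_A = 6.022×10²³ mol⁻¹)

Product: 0.00146 mmol = 1.46×10⁻⁶ mol.
Photon energy at 634 nm: hc/λ = (6.626×10⁻³⁴)(2.998×10⁸)/(634×10⁻⁹) = 3.133×10⁻¹⁹ J.
Energy delivered: (937 W m⁻²)(3.57×10⁻⁴ m²)(1930 s) = 645.6 J.
Photons incident: 645.6 / 3.133×10⁻¹⁹ = 2.061×10²¹, i.e. 2.061×10²¹/6.022×10²³ = 0.003422 mol.
Fraction absorbed: 1 − 68.1/100 = 0.3190.
Photons absorbed: 0.3190 × 0.003422 = 0.001092 mol.
Φ = 1.46×10⁻⁶ mol / 0.001092 mol photons = 0.00134.

Φ = 0.00134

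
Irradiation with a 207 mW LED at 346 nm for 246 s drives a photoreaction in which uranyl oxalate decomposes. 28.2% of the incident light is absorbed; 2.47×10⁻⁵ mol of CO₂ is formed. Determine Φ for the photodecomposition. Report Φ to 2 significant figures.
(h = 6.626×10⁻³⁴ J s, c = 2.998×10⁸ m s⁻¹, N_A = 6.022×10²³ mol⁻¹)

Photon energy at 346 nm: hc/λ = (6.626×10⁻³⁴)(2.998×10⁸)/(346×10⁻⁹) = 5.741×10⁻¹⁹ J.
Energy delivered: (207 mW)(246 s) = 50.92 J.
Photons incident: 50.92 / 5.741×10⁻¹⁹ = 8.870×10¹⁹, i.e. 8.870×10¹⁹/6.022×10²³ = 1.473×10⁻⁴ mol.
Photons absorbed: 0.282 × 1.473×10⁻⁴ = 4.154×10⁻⁵ mol.
Φ = 2.47×10⁻⁵ mol / 4.154×10⁻⁵ mol photons = 0.59.

Φ = 0.59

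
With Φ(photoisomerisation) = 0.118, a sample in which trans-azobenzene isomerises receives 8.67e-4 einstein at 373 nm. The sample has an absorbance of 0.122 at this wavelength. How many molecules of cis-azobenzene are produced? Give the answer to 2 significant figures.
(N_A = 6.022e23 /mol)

Fraction absorbed: 1 − 10^(−0.122) = 0.2449.
Photons absorbed: 0.2449 × 8.67e-4 = 2.123e-4 mol.
Product: Φ × n_abs = 0.118 × 2.123e-4 = 2.505e-5 mol.
As a count: 2.505e-5 × 6.022e23 = 1.5e19.

1.5e19 molecules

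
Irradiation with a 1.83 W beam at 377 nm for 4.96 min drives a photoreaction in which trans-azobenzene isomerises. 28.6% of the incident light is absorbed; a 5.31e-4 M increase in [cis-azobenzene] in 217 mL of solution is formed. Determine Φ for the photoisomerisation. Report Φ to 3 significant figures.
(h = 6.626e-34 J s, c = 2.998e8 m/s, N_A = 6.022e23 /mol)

Product: (5.31e-4 M)(0.217 L) = 1.152e-4 mol.
Photon energy at 377 nm: hc/λ = (6.626e-34)(2.998e8)/(377e-9) = 5.269e-19 J.
Energy delivered: (1.83 W)(297.6 s) = 544.6 J.
Photons incident: 544.6 / 5.269e-19 = 1.034e21, i.e. 1.034e21/6.022e23 = 0.001717 mol.
Photons absorbed: 0.286 × 0.001717 = 4.911e-4 mol.
Φ = 1.152e-4 mol / 4.911e-4 mol photons = 0.235.

Φ = 0.235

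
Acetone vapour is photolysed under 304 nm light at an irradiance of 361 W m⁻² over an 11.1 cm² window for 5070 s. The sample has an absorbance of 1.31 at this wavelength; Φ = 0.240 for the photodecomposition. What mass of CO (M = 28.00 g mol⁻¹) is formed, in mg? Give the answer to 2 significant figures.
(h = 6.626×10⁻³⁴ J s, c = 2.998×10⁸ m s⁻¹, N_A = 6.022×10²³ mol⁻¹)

33 mg

Photon energy at 304 nm: hc/λ = (6.626×10⁻³⁴)(2.998×10⁸)/(304×10⁻⁹) = 6.534×10⁻¹⁹ J.
Energy delivered: (361 W m⁻²)(11.1×10⁻⁴ m²)(5070 s) = 2032 J.
Photons incident: 2032 / 6.534×10⁻¹⁹ = 3.110×10²¹, i.e. 3.110×10²¹/6.022×10²³ = 0.005164 mol.
Fraction absorbed: 1 − 10^(−1.31) = 0.9510.
Photons absorbed: 0.9510 × 0.005164 = 0.004911 mol.
Product: Φ × n_abs = 0.240 × 0.004911 = 0.001179 mol.
Mass: 0.001179 × 28.00 = 0.03301 g = 33 mg.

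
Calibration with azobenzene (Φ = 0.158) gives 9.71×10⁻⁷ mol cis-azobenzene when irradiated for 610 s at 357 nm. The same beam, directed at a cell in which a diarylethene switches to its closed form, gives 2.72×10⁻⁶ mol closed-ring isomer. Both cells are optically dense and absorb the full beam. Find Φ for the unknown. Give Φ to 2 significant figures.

Photons absorbed by the actinometer: 9.71×10⁻⁷ / 0.158 = 6.146×10⁻⁶ mol.
Φ(unknown) = 2.72×10⁻⁶ / 6.146×10⁻⁶ = 0.44.

Φ = 0.44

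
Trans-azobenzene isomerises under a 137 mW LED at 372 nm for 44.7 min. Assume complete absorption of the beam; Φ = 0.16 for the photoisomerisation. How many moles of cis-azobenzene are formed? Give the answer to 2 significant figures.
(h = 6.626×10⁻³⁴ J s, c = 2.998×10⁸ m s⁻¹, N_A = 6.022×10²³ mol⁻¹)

1.8×10⁻⁴ mol

Photon energy at 372 nm: hc/λ = (6.626×10⁻³⁴)(2.998×10⁸)/(372×10⁻⁹) = 5.340×10⁻¹⁹ J.
Energy delivered: (137 mW)(2682 s) = 367.4 J.
Photons incident: 367.4 / 5.340×10⁻¹⁹ = 6.880×10²⁰, i.e. 6.880×10²⁰/6.022×10²³ = 0.001142 mol.
Product: Φ × n_abs = 0.16 × 0.001142 = 1.827×10⁻⁴ mol.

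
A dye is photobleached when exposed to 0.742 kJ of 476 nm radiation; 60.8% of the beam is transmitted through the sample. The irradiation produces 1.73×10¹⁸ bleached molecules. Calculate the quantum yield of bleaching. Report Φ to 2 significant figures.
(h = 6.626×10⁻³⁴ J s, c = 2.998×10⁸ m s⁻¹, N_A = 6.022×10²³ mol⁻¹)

Φ = 0.0025

Product: 1.73×10¹⁸ / 6.022×10²³ = 2.873×10⁻⁶ mol.
Photon energy at 476 nm: hc/λ = (6.626×10⁻³⁴)(2.998×10⁸)/(476×10⁻⁹) = 4.173×10⁻¹⁹ J.
Incident energy: 0.742 kJ = 742 J.
Photons incident: 742 / 4.173×10⁻¹⁹ = 1.778×10²¹, i.e. 1.778×10²¹/6.022×10²³ = 0.002953 mol.
Fraction absorbed: 1 − 60.8/100 = 0.3920.
Photons absorbed: 0.3920 × 0.002953 = 0.001158 mol.
Φ = 2.873×10⁻⁶ mol / 0.001158 mol photons = 0.0025.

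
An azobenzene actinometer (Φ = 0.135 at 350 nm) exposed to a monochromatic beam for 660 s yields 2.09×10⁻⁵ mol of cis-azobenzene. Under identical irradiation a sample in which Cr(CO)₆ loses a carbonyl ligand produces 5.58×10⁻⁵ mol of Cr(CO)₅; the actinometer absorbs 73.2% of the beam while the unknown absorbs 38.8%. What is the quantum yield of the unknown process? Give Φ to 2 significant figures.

Φ = 0.68

Photons absorbed by the actinometer: 2.09×10⁻⁵ / 0.135 = 1.548×10⁻⁴ mol.
Incident flux: 1.548×10⁻⁴ / 0.732 = 2.115×10⁻⁴ einstein.
Absorbed by unknown: 0.388 × 2.115×10⁻⁴ = 8.206×10⁻⁵ mol.
Φ(unknown) = 5.58×10⁻⁵ / 8.206×10⁻⁵ = 0.68.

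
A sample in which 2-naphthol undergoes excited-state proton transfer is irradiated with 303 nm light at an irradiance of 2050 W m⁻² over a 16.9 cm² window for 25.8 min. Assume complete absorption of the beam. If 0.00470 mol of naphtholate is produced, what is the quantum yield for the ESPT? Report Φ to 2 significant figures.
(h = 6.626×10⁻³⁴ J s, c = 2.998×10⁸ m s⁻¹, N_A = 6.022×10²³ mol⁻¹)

Photon energy at 303 nm: hc/λ = (6.626×10⁻³⁴)(2.998×10⁸)/(303×10⁻⁹) = 6.556×10⁻¹⁹ J.
Energy delivered: (2050 W m⁻²)(16.9×10⁻⁴ m²)(1548 s) = 5363 J.
Photons incident: 5363 / 6.556×10⁻¹⁹ = 8.180×10²¹, i.e. 8.180×10²¹/6.022×10²³ = 0.01358 mol.
Φ = 0.00470 mol / 0.01358 mol photons = 0.35.

Φ = 0.35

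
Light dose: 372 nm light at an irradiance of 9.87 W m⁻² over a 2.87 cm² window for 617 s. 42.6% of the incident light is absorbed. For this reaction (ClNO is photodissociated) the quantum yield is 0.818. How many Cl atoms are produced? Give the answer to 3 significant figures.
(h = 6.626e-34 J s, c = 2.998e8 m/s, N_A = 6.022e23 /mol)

Photon energy at 372 nm: hc/λ = (6.626e-34)(2.998e8)/(372e-9) = 5.340e-19 J.
Energy delivered: (9.87 W m⁻²)(2.87e-4 m²)(617 s) = 1.748 J.
Photons incident: 1.748 / 5.340e-19 = 3.273e18, i.e. 3.273e18/6.022e23 = 5.435e-6 mol.
Photons absorbed: 0.426 × 5.435e-6 = 2.315e-6 mol.
Product: Φ × n_abs = 0.818 × 2.315e-6 = 1.894e-6 mol.
As a count: 1.894e-6 × 6.022e23 = 1.14e18.

1.14e18 atoms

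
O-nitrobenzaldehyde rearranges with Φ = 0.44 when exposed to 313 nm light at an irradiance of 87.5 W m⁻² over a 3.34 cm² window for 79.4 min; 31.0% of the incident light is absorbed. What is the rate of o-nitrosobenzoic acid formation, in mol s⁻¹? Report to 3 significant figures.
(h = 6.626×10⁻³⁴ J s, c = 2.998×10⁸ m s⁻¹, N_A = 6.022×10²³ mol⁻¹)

Photon energy at 313 nm: hc/λ = (6.626×10⁻³⁴)(2.998×10⁸)/(313×10⁻⁹) = 6.347×10⁻¹⁹ J.
Energy delivered: (87.5 W m⁻²)(3.34×10⁻⁴ m²)(4764 s) = 139.2 J.
Photons incident: 139.2 / 6.347×10⁻¹⁹ = 2.193×10²⁰, i.e. 2.193×10²⁰/6.022×10²³ = 3.642×10⁻⁴ mol.
Photons absorbed: 0.310 × 3.642×10⁻⁴ = 1.129×10⁻⁴ mol.
Product formed: 0.44 × 1.129×10⁻⁴ = 4.968×10⁻⁵ mol.
Rate: 4.968×10⁻⁵ / 4764 s = 1.04×10⁻⁸ mol s⁻¹.

1.04×10⁻⁸ mol s⁻¹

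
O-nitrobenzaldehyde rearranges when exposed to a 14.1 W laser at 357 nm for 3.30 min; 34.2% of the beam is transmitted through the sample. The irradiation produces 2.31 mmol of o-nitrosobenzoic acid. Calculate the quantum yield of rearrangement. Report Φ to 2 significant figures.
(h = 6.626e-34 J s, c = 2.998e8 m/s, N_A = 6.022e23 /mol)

Φ = 0.42

Product: 2.31 mmol = 0.00231 mol.
Photon energy at 357 nm: hc/λ = (6.626e-34)(2.998e8)/(357e-9) = 5.564e-19 J.
Energy delivered: (14.1 W)(198 s) = 2792 J.
Photons incident: 2792 / 5.564e-19 = 5.018e21, i.e. 5.018e21/6.022e23 = 0.008333 mol.
Fraction absorbed: 1 − 34.2/100 = 0.6580.
Photons absorbed: 0.6580 × 0.008333 = 0.005483 mol.
Φ = 0.00231 mol / 0.005483 mol photons = 0.42.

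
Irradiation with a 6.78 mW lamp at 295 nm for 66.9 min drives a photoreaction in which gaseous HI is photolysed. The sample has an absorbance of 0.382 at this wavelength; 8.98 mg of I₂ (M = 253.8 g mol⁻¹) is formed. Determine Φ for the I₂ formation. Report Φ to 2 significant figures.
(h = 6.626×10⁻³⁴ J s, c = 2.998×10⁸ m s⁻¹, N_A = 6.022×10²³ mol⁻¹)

Product: 8.98 mg / 253.8 g mol⁻¹ = 3.538×10⁻⁵ mol.
Photon energy at 295 nm: hc/λ = (6.626×10⁻³⁴)(2.998×10⁸)/(295×10⁻⁹) = 6.734×10⁻¹⁹ J.
Energy delivered: (6.78 mW)(4014 s) = 27.21 J.
Photons incident: 27.21 / 6.734×10⁻¹⁹ = 4.041×10¹⁹, i.e. 4.041×10¹⁹/6.022×10²³ = 6.710×10⁻⁵ mol.
Fraction absorbed: 1 − 10^(−0.382) = 0.5850.
Photons absorbed: 0.5850 × 6.710×10⁻⁵ = 3.925×10⁻⁵ mol.
Φ = 3.538×10⁻⁵ mol / 3.925×10⁻⁵ mol photons = 0.90.

Φ = 0.90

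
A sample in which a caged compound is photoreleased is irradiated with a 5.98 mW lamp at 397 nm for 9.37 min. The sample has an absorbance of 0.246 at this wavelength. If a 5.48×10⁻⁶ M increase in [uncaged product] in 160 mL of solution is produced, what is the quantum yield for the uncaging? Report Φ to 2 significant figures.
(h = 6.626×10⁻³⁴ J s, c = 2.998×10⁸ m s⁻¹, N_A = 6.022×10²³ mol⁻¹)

Φ = 0.18

Product: (5.48×10⁻⁶ M)(0.16 L) = 8.768×10⁻⁷ mol.
Photon energy at 397 nm: hc/λ = (6.626×10⁻³⁴)(2.998×10⁸)/(397×10⁻⁹) = 5.004×10⁻¹⁹ J.
Energy delivered: (5.98 mW)(562.2 s) = 3.362 J.
Photons incident: 3.362 / 5.004×10⁻¹⁹ = 6.719×10¹⁸, i.e. 6.719×10¹⁸/6.022×10²³ = 1.116×10⁻⁵ mol.
Fraction absorbed: 1 − 10^(−0.246) = 0.4325.
Photons absorbed: 0.4325 × 1.116×10⁻⁵ = 4.827×10⁻⁶ mol.
Φ = 8.768×10⁻⁷ mol / 4.827×10⁻⁶ mol photons = 0.18.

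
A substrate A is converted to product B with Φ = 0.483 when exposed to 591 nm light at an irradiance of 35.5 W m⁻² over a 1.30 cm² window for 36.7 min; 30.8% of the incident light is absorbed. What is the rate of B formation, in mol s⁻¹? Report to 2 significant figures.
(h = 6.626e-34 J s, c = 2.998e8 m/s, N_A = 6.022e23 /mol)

3.4e-9 mol s⁻¹

Photon energy at 591 nm: hc/λ = (6.626e-34)(2.998e8)/(591e-9) = 3.361e-19 J.
Energy delivered: (35.5 W m⁻²)(1.30e-4 m²)(2202 s) = 10.16 J.
Photons incident: 10.16 / 3.361e-19 = 3.023e19, i.e. 3.023e19/6.022e23 = 5.020e-5 mol.
Photons absorbed: 0.308 × 5.020e-5 = 1.546e-5 mol.
Product formed: 0.483 × 1.546e-5 = 7.467e-6 mol.
Rate: 7.467e-6 / 2202 s = 3.4e-9 mol s⁻¹.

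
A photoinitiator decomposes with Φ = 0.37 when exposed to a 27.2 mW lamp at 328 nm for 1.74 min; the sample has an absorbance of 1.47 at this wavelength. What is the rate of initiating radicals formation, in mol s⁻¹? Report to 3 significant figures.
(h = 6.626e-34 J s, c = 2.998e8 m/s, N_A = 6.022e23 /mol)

Photon energy at 328 nm: hc/λ = (6.626e-34)(2.998e8)/(328e-9) = 6.056e-19 J.
Energy delivered: (27.2 mW)(104.4 s) = 2.840 J.
Photons incident: 2.840 / 6.056e-19 = 4.690e18, i.e. 4.690e18/6.022e23 = 7.788e-6 mol.
Fraction absorbed: 1 − 10^(−1.47) = 0.9661.
Photons absorbed: 0.9661 × 7.788e-6 = 7.524e-6 mol.
Product formed: 0.37 × 7.524e-6 = 2.784e-6 mol.
Rate: 2.784e-6 / 104.4 s = 2.67e-8 mol s⁻¹.

2.67e-8 mol s⁻¹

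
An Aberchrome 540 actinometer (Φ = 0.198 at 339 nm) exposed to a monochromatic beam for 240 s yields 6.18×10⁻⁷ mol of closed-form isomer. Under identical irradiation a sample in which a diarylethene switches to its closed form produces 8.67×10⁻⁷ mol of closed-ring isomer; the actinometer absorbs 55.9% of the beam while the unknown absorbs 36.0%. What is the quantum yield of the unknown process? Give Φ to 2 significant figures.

Φ = 0.43

Photons absorbed by the actinometer: 6.18×10⁻⁷ / 0.198 = 3.121×10⁻⁶ mol.
Incident flux: 3.121×10⁻⁶ / 0.559 = 5.583×10⁻⁶ einstein.
Absorbed by unknown: 0.360 × 5.583×10⁻⁶ = 2.010×10⁻⁶ mol.
Φ(unknown) = 8.67×10⁻⁷ / 2.010×10⁻⁶ = 0.43.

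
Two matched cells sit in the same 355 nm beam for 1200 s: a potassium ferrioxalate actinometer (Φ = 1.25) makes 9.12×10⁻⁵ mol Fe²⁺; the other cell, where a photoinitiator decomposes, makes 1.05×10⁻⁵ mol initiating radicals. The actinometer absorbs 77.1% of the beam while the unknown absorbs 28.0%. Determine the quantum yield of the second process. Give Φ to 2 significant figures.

Φ = 0.40

Photons absorbed by the actinometer: 9.12×10⁻⁵ / 1.25 = 7.296×10⁻⁵ mol.
Incident flux: 7.296×10⁻⁵ / 0.771 = 9.463×10⁻⁵ einstein.
Absorbed by unknown: 0.280 × 9.463×10⁻⁵ = 2.650×10⁻⁵ mol.
Φ(unknown) = 1.05×10⁻⁵ / 2.650×10⁻⁵ = 0.40.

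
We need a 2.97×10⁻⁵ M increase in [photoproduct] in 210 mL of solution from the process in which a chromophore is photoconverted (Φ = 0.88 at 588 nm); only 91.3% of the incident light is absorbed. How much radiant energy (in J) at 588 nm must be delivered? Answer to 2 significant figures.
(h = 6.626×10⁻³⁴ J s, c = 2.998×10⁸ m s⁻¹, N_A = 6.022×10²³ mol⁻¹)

1.6 J

Product: (2.97×10⁻⁵ M)(0.21 L) = 6.237×10⁻⁶ mol.
Photons that must be absorbed: 6.237×10⁻⁶ / 0.88 = 7.087×10⁻⁶ mol.
Incident photons needed: 7.087×10⁻⁶ / 0.913 = 7.762×10⁻⁶ mol.
Photon energy: hc/λ = 3.378×10⁻¹⁹ J; per mole, 2.034×10⁵ J mol⁻¹.
Energy required: 7.762×10⁻⁶ × 2.034×10⁵ = 1.6 J.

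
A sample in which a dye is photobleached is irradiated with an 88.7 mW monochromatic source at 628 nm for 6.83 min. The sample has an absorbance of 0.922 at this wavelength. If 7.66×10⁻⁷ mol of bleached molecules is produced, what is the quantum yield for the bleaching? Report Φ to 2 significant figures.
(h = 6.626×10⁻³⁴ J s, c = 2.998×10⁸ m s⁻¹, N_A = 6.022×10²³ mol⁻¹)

Φ = 0.0046

Photon energy at 628 nm: hc/λ = (6.626×10⁻³⁴)(2.998×10⁸)/(628×10⁻⁹) = 3.163×10⁻¹⁹ J.
Energy delivered: (88.7 mW)(409.8 s) = 36.35 J.
Photons incident: 36.35 / 3.163×10⁻¹⁹ = 1.149×10²⁰, i.e. 1.149×10²⁰/6.022×10²³ = 1.908×10⁻⁴ mol.
Fraction absorbed: 1 − 10^(−0.922) = 0.8803.
Photons absorbed: 0.8803 × 1.908×10⁻⁴ = 1.680×10⁻⁴ mol.
Φ = 7.66×10⁻⁷ mol / 1.680×10⁻⁴ mol photons = 0.0046.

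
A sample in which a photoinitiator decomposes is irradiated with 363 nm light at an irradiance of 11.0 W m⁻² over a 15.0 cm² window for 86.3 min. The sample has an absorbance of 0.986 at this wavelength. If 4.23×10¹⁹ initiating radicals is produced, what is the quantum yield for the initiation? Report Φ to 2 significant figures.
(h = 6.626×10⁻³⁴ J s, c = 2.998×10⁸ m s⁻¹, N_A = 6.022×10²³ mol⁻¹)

Product: 4.23×10¹⁹ / 6.022×10²³ = 7.024×10⁻⁵ mol.
Photon energy at 363 nm: hc/λ = (6.626×10⁻³⁴)(2.998×10⁸)/(363×10⁻⁹) = 5.472×10⁻¹⁹ J.
Energy delivered: (11.0 W m⁻²)(15.0×10⁻⁴ m²)(5178 s) = 85.44 J.
Photons incident: 85.44 / 5.472×10⁻¹⁹ = 1.561×10²⁰, i.e. 1.561×10²⁰/6.022×10²³ = 2.592×10⁻⁴ mol.
Fraction absorbed: 1 − 10^(−0.986) = 0.8967.
Photons absorbed: 0.8967 × 2.592×10⁻⁴ = 2.324×10⁻⁴ mol.
Φ = 7.024×10⁻⁵ mol / 2.324×10⁻⁴ mol photons = 0.30.

Φ = 0.30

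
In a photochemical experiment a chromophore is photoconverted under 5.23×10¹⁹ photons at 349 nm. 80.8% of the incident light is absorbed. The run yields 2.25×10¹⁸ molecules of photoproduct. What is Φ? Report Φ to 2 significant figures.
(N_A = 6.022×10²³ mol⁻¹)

Product: 2.25×10¹⁸ / 6.022×10²³ = 3.736×10⁻⁶ mol.
Moles of photons: 5.23×10¹⁹ / 6.022×10²³ = 8.685×10⁻⁵ mol.
Photons absorbed: 0.808 × 8.685×10⁻⁵ = 7.017×10⁻⁵ mol.
Φ = 3.736×10⁻⁶ mol / 7.017×10⁻⁵ mol photons = 0.053.

Φ = 0.053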